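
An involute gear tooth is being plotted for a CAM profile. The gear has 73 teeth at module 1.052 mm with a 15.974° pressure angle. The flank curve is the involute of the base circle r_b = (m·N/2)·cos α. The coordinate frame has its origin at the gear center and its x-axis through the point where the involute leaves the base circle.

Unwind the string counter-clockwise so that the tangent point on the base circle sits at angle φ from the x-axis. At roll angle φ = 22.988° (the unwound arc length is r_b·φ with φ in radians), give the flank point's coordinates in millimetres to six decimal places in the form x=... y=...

pitch radius r_p = m·N/2 = 1.052·73/2 = 38.398000
base radius r_b = r_p·cos α = 38.398000·cos 15.974° = 36.915326
roll angle φ = 22.988° = 0.40121629 rad
x = r_b·(cos φ + φ·sin φ) = 36.915326·(0.92058667 + 0.40121629·0.39053833) = 39.768032
y = r_b·(sin φ − φ·cos φ) = 36.915326·(0.39053833 − 0.40121629·0.92058667) = 0.782013

x=39.768032 y=0.782013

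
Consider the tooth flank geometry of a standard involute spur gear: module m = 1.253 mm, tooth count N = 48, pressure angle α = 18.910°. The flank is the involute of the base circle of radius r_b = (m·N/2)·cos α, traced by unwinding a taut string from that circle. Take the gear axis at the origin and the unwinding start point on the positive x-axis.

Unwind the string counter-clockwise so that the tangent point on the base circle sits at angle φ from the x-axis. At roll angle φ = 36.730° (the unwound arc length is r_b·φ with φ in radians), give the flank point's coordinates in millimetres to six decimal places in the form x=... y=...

x=33.707628 y=2.397102

pitch radius r_p = m·N/2 = 1.253·48/2 = 30.072000
base radius r_b = r_p·cos α = 30.072000·cos 18.910° = 28.448978
roll angle φ = 36.730° = 0.64105943 rad
x = r_b·(cos φ + φ·sin φ) = 28.448978·(0.80146262 + 0.64105943·0.59804487) = 33.707628
y = r_b·(sin φ − φ·cos φ) = 28.448978·(0.59804487 − 0.64105943·0.80146262) = 2.397102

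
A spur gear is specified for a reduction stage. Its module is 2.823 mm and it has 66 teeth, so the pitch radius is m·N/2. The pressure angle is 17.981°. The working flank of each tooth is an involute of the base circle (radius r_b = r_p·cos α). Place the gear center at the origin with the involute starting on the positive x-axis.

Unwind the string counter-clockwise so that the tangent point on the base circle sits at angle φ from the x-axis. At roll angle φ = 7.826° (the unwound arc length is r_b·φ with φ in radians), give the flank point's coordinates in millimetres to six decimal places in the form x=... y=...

x=89.431739 y=0.075127

pitch radius r_p = m·N/2 = 2.823·66/2 = 93.159000
base radius r_b = r_p·cos α = 93.159000·cos 17.981° = 88.609015
roll angle φ = 7.826° = 0.13658947 rad
x = r_b·(cos φ + φ·sin φ) = 88.609015·(0.99068615 + 0.13658947·0.13616515) = 89.431739
y = r_b·(sin φ − φ·cos φ) = 88.609015·(0.13616515 − 0.13658947·0.99068615) = 0.075127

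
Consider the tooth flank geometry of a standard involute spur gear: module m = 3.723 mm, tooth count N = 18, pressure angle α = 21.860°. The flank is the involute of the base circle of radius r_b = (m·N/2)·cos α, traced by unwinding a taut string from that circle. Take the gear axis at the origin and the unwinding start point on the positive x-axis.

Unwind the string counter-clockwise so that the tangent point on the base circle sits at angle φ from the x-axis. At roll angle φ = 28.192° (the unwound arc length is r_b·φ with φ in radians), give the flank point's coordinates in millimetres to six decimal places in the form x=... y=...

x=34.637403 y=1.205219

pitch radius r_p = m·N/2 = 3.723·18/2 = 33.507000
base radius r_b = r_p·cos α = 33.507000·cos 21.860° = 31.097727
roll angle φ = 28.192° = 0.49204322 rad
x = r_b·(cos φ + φ·sin φ) = 31.097727·(0.88136942 + 0.49204322·0.47242771) = 34.637403
y = r_b·(sin φ − φ·cos φ) = 31.097727·(0.47242771 − 0.49204322·0.88136942) = 1.205219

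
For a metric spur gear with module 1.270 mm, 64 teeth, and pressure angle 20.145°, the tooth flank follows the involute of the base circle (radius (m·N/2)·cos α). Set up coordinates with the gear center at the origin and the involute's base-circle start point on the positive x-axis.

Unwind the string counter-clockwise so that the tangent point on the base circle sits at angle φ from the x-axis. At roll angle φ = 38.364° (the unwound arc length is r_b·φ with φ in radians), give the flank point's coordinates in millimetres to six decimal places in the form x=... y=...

x=45.771628 y=3.649414

pitch radius r_p = m·N/2 = 1.270·64/2 = 40.640000
base radius r_b = r_p·cos α = 40.640000·cos 20.145° = 38.153810
roll angle φ = 38.364° = 0.66957811 rad
x = r_b·(cos φ + φ·sin φ) = 38.153810·(0.78408358 + 0.66957811·0.62065525) = 45.771628
y = r_b·(sin φ − φ·cos φ) = 38.153810·(0.62065525 − 0.66957811·0.78408358) = 3.649414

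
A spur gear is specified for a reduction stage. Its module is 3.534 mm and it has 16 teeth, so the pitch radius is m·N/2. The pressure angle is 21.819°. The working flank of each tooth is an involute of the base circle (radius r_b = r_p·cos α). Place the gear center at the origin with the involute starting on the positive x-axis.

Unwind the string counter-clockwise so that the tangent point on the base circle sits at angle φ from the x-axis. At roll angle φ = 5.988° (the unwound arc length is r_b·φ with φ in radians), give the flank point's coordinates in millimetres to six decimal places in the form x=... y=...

x=26.389615 y=0.009976

pitch radius r_p = m·N/2 = 3.534·16/2 = 28.272000
base radius r_b = r_p·cos α = 28.272000·cos 21.819° = 26.246668
roll angle φ = 5.988° = 0.10451032 rad
x = r_b·(cos φ + φ·sin φ) = 26.246668·(0.99454377 + 0.10451032·0.10432017) = 26.389615
y = r_b·(sin φ − φ·cos φ) = 26.246668·(0.10432017 − 0.10451032·0.99454377) = 0.009976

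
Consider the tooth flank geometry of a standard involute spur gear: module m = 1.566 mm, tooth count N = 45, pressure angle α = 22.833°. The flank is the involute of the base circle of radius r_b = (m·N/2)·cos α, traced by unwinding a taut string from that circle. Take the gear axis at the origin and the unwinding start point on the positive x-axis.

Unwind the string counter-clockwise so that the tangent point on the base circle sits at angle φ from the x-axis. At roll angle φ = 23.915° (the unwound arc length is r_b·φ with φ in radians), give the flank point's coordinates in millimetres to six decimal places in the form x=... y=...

x=35.180751 y=0.773521

pitch radius r_p = m·N/2 = 1.566·45/2 = 35.235000
base radius r_b = r_p·cos α = 35.235000·cos 22.833° = 32.473979
roll angle φ = 23.915° = 0.41739549 rad
x = r_b·(cos φ + φ·sin φ) = 32.473979·(0.91414786 + 0.41739549·0.40538092) = 35.180751
y = r_b·(sin φ − φ·cos φ) = 32.473979·(0.40538092 − 0.41739549·0.91414786) = 0.773521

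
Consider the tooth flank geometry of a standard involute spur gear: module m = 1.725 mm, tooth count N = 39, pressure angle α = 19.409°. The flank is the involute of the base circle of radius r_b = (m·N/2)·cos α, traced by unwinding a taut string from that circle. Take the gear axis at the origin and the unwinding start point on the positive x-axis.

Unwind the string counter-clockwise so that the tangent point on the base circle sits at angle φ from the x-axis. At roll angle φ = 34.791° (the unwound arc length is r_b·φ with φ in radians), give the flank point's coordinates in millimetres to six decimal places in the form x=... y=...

x=37.046577 y=2.281535

pitch radius r_p = m·N/2 = 1.725·39/2 = 33.637500
base radius r_b = r_p·cos α = 33.637500·cos 19.409° = 31.725897
roll angle φ = 34.791° = 0.60721750 rad
x = r_b·(cos φ + φ·sin φ) = 31.725897·(0.82123885 + 0.60721750·0.57058457) = 37.046577
y = r_b·(sin φ − φ·cos φ) = 31.725897·(0.57058457 − 0.60721750·0.82123885) = 2.281535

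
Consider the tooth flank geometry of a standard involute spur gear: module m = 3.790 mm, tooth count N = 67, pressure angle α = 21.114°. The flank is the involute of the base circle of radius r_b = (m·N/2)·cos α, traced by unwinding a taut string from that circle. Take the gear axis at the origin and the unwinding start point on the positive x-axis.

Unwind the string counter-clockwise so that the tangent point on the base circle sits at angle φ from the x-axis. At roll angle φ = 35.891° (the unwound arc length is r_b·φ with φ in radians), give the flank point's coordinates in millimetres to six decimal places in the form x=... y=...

pitch radius r_p = m·N/2 = 3.790·67/2 = 126.965000
base radius r_b = r_p·cos α = 126.965000·cos 21.114° = 118.441274
roll angle φ = 35.891° = 0.62641612 rad
x = r_b·(cos φ + φ·sin φ) = 118.441274·(0.81013374 + 0.62641612·0.58624511) = 139.448862
y = r_b·(sin φ − φ·cos φ) = 118.441274·(0.58624511 − 0.62641612·0.81013374) = 9.328941

x=139.448862 y=9.328941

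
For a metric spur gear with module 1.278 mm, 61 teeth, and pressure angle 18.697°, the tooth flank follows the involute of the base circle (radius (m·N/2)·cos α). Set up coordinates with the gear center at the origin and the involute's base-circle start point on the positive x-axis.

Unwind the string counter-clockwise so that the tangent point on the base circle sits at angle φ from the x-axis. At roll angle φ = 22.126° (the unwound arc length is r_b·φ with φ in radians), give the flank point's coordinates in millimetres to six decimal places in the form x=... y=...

pitch radius r_p = m·N/2 = 1.278·61/2 = 38.979000
base radius r_b = r_p·cos α = 38.979000·cos 18.697° = 36.921964
roll angle φ = 22.126° = 0.38617155 rad
x = r_b·(cos φ + φ·sin φ) = 36.921964·(0.92635781 + 0.38617155·0.37664467) = 39.573229
y = r_b·(sin φ − φ·cos φ) = 36.921964·(0.37664467 − 0.38617155·0.92635781) = 0.698255

x=39.573229 y=0.698255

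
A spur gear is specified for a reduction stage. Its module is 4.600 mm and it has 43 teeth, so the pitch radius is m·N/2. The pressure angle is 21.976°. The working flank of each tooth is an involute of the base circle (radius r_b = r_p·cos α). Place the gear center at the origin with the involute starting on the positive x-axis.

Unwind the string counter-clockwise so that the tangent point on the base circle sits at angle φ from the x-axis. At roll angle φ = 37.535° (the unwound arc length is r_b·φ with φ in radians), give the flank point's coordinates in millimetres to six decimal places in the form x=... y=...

pitch radius r_p = m·N/2 = 4.600·43/2 = 98.900000
base radius r_b = r_p·cos α = 98.900000·cos 21.976° = 91.713994
roll angle φ = 37.535° = 0.65510933 rad
x = r_b·(cos φ + φ·sin φ) = 91.713994·(0.79298132 + 0.65510933·0.60924595) = 109.332622
y = r_b·(sin φ − φ·cos φ) = 91.713994·(0.60924595 − 0.65510933·0.79298132) = 8.231925

x=109.332622 y=8.231925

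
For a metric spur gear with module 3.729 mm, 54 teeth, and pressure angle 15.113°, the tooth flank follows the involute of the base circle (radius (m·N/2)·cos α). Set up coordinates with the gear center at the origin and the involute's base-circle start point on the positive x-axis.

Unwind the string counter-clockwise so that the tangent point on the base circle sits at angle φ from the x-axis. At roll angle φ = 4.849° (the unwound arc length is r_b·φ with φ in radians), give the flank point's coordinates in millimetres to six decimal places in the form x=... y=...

pitch radius r_p = m·N/2 = 3.729·54/2 = 100.683000
base radius r_b = r_p·cos α = 100.683000·cos 15.113° = 97.200727
roll angle φ = 4.849° = 0.08463102 rad
x = r_b·(cos φ + φ·sin φ) = 97.200727·(0.99642093 + 0.08463102·0.08453002) = 97.548200
y = r_b·(sin φ − φ·cos φ) = 97.200727·(0.08453002 − 0.08463102·0.99642093) = 0.019626

x=97.548200 y=0.019626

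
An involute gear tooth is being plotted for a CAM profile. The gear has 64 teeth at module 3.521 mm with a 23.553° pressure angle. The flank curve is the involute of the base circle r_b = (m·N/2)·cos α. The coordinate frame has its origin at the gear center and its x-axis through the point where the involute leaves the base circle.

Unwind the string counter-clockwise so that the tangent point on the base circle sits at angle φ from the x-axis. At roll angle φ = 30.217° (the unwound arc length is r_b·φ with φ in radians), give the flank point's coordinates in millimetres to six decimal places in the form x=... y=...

pitch radius r_p = m·N/2 = 3.521·64/2 = 112.672000
base radius r_b = r_p·cos α = 112.672000·cos 23.553° = 103.285389
roll angle φ = 30.217° = 0.52738614 rad
x = r_b·(cos φ + φ·sin φ) = 103.285389·(0.86412551 + 0.52738614·0.50327636) = 116.665649
y = r_b·(sin φ − φ·cos φ) = 103.285389·(0.50327636 − 0.52738614·0.86412551) = 4.911069

x=116.665649 y=4.911069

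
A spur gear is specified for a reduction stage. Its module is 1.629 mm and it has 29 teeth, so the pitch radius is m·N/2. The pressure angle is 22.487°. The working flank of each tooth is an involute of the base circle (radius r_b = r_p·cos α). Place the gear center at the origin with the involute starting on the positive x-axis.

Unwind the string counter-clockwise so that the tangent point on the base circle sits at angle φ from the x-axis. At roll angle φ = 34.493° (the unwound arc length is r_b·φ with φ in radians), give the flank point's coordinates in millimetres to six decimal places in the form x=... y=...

x=25.428230 y=1.530477

pitch radius r_p = m·N/2 = 1.629·29/2 = 23.620500
base radius r_b = r_p·cos α = 23.620500·cos 22.487° = 21.824547
roll angle φ = 34.493° = 0.60201642 rad
x = r_b·(cos φ + φ·sin φ) = 21.824547·(0.82419538 + 0.60201642·0.56630555) = 25.428230
y = r_b·(sin φ − φ·cos φ) = 21.824547·(0.56630555 − 0.60201642·0.82419538) = 1.530477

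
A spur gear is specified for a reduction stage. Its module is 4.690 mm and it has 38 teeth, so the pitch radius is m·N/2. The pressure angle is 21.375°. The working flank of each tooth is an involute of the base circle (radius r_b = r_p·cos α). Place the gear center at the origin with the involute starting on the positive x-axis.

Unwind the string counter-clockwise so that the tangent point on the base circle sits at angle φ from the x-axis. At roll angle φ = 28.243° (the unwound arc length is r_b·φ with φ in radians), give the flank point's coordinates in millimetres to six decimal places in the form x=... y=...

pitch radius r_p = m·N/2 = 4.690·38/2 = 89.110000
base radius r_b = r_p·cos α = 89.110000·cos 21.375° = 82.980563
roll angle φ = 28.243° = 0.49293334 rad
x = r_b·(cos φ + φ·sin φ) = 82.980563·(0.88094856 + 0.49293334·0.47321204) = 92.457819
y = r_b·(sin φ − φ·cos φ) = 82.980563·(0.47321204 − 0.49293334·0.88094856) = 3.233182

x=92.457819 y=3.233182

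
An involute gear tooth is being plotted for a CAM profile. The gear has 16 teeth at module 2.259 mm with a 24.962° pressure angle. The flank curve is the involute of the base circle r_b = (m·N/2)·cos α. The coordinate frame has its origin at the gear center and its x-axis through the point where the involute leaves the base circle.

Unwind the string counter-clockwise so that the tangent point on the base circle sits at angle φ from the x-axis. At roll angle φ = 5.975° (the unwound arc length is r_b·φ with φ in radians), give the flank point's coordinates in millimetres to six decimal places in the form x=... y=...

pitch radius r_p = m·N/2 = 2.259·16/2 = 18.072000
base radius r_b = r_p·cos α = 18.072000·cos 24.962° = 16.383856
roll angle φ = 5.975° = 0.10428342 rad
x = r_b·(cos φ + φ·sin φ) = 16.383856·(0.99456741 + 0.10428342·0.10409451) = 16.472702
y = r_b·(sin φ − φ·cos φ) = 16.383856·(0.10409451 − 0.10428342·0.99456741) = 0.006187

x=16.472702 y=0.006187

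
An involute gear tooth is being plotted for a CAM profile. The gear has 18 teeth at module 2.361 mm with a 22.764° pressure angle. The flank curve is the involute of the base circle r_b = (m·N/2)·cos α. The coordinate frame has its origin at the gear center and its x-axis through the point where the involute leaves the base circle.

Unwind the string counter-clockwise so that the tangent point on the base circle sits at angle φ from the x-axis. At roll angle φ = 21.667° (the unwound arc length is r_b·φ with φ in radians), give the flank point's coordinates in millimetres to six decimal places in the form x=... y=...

x=20.945161 y=0.348180

pitch radius r_p = m·N/2 = 2.361·18/2 = 21.249000
base radius r_b = r_p·cos α = 21.249000·cos 22.764° = 19.593840
roll angle φ = 21.667° = 0.37816049 rad
x = r_b·(cos φ + φ·sin φ) = 19.593840·(0.92934538 + 0.37816049·0.36921155) = 20.945161
y = r_b·(sin φ − φ·cos φ) = 19.593840·(0.36921155 − 0.37816049·0.92934538) = 0.348180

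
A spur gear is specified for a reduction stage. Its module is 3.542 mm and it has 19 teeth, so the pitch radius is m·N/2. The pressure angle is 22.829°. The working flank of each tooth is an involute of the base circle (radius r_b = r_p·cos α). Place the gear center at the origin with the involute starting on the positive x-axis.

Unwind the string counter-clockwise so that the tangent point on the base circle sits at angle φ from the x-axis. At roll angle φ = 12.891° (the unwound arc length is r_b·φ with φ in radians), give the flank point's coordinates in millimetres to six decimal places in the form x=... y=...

pitch radius r_p = m·N/2 = 3.542·19/2 = 33.649000
base radius r_b = r_p·cos α = 33.649000·cos 22.829° = 31.013169
roll angle φ = 12.891° = 0.22499039 rad
x = r_b·(cos φ + φ·sin φ) = 31.013169·(0.97479625 + 0.22499039·0.22309700) = 31.788217
y = r_b·(sin φ − φ·cos φ) = 31.013169·(0.22309700 − 0.22499039·0.97479625) = 0.117143

x=31.788217 y=0.117143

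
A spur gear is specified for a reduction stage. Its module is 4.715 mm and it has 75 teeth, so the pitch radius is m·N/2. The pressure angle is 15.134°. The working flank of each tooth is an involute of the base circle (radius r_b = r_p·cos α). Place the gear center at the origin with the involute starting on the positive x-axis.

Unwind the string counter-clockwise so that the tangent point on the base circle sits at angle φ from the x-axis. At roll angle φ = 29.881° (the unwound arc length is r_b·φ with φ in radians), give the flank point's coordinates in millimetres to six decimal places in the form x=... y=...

x=192.336914 y=7.852738

pitch radius r_p = m·N/2 = 4.715·75/2 = 176.812500
base radius r_b = r_p·cos α = 176.812500·cos 15.134° = 170.680267
roll angle φ = 29.881° = 0.52152183 rad
x = r_b·(cos φ + φ·sin φ) = 170.680267·(0.86706201 + 0.52152183·0.49820024) = 192.336914
y = r_b·(sin φ − φ·cos φ) = 170.680267·(0.49820024 − 0.52152183·0.86706201) = 7.852738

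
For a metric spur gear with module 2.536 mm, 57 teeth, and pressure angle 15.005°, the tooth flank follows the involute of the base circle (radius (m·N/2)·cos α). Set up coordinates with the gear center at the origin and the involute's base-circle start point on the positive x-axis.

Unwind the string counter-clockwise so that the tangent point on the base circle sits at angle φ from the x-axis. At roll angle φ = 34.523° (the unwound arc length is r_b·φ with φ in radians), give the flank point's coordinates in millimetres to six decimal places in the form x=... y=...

x=81.357102 y=4.908109

pitch radius r_p = m·N/2 = 2.536·57/2 = 72.276000
base radius r_b = r_p·cos α = 72.276000·cos 15.005° = 69.811622
roll angle φ = 34.523° = 0.60254002 rad
x = r_b·(cos φ + φ·sin φ) = 69.811622·(0.82389875 + 0.60254002·0.56673702) = 81.357102
y = r_b·(sin φ − φ·cos φ) = 69.811622·(0.56673702 − 0.60254002·0.82389875) = 4.908109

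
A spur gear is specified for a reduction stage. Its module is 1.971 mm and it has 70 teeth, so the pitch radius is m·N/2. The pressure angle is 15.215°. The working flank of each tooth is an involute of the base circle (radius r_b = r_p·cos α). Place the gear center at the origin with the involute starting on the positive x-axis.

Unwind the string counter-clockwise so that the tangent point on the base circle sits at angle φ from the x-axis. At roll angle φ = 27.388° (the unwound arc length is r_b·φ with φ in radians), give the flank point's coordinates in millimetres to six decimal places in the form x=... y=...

pitch radius r_p = m·N/2 = 1.971·70/2 = 68.985000
base radius r_b = r_p·cos α = 68.985000·cos 15.215° = 66.566925
roll angle φ = 27.388° = 0.47801078 rad
x = r_b·(cos φ + φ·sin φ) = 66.566925·(0.88791175 + 0.47801078·0.46001383) = 73.743061
y = r_b·(sin φ − φ·cos φ) = 66.566925·(0.46001383 − 0.47801078·0.88791175) = 2.368614

x=73.743061 y=2.368614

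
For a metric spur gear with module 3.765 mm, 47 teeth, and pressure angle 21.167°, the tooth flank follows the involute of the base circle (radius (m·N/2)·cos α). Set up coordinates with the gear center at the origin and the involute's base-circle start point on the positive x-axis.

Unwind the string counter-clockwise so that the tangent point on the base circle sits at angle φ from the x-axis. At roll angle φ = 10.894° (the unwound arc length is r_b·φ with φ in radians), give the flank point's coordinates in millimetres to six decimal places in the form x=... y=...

x=83.986048 y=0.188364

pitch radius r_p = m·N/2 = 3.765·47/2 = 88.477500
base radius r_b = r_p·cos α = 88.477500·cos 21.167° = 82.508094
roll angle φ = 10.894° = 0.19013617 rad
x = r_b·(cos φ + φ·sin φ) = 82.508094·(0.98197851 + 0.19013617·0.18899261) = 83.986048
y = r_b·(sin φ − φ·cos φ) = 82.508094·(0.18899261 − 0.19013617·0.98197851) = 0.188364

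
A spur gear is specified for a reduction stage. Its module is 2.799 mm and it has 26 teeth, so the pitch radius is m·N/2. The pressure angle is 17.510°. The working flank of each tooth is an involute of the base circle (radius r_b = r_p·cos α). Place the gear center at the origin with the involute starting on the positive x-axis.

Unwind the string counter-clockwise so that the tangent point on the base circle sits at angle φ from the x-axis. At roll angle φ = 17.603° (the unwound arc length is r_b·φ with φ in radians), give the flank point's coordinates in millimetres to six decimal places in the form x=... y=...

x=36.300265 y=0.332283

pitch radius r_p = m·N/2 = 2.799·26/2 = 36.387000
base radius r_b = r_p·cos α = 36.387000·cos 17.510° = 34.700988
roll angle φ = 17.603° = 0.30723031 rad
x = r_b·(cos φ + φ·sin φ) = 34.700988·(0.95317483 + 0.30723031·0.30241980) = 36.300265
y = r_b·(sin φ − φ·cos φ) = 34.700988·(0.30241980 − 0.30723031·0.95317483) = 0.332283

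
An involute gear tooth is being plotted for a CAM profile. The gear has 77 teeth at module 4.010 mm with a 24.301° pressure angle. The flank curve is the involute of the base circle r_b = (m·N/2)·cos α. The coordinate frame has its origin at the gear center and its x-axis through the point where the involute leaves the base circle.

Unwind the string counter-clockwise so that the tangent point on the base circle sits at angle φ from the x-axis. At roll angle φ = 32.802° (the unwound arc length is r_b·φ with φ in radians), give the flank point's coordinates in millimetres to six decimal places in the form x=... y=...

pitch radius r_p = m·N/2 = 4.010·77/2 = 154.385000
base radius r_b = r_p·cos α = 154.385000·cos 24.301° = 140.705886
roll angle φ = 32.802° = 0.57250290 rad
x = r_b·(cos φ + φ·sin φ) = 140.705886·(0.84054769 + 0.57250290·0.54173755) = 161.909421
y = r_b·(sin φ − φ·cos φ) = 140.705886·(0.54173755 − 0.57250290·0.84054769) = 8.515739

x=161.909421 y=8.515739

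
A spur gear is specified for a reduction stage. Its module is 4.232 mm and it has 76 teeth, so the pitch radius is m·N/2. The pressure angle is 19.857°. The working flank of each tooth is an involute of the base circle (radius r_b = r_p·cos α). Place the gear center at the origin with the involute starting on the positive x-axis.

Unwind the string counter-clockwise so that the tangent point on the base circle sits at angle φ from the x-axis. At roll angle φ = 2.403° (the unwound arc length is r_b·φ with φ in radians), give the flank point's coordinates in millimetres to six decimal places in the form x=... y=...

x=151.387382 y=0.003719

pitch radius r_p = m·N/2 = 4.232·76/2 = 160.816000
base radius r_b = r_p·cos α = 160.816000·cos 19.857° = 151.254414
roll angle φ = 2.403° = 0.04194026 rad
x = r_b·(cos φ + φ·sin φ) = 151.254414·(0.99912064 + 0.04194026·0.04192797) = 151.387382
y = r_b·(sin φ − φ·cos φ) = 151.254414·(0.04192797 − 0.04194026·0.99912064) = 0.003719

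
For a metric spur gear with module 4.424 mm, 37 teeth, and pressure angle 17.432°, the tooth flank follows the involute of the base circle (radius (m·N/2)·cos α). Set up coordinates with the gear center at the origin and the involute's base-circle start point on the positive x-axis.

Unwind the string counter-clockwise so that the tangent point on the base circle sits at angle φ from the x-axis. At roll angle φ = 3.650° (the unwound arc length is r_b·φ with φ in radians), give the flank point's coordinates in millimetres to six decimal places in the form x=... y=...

pitch radius r_p = m·N/2 = 4.424·37/2 = 81.844000
base radius r_b = r_p·cos α = 81.844000·cos 17.432° = 78.085164
roll angle φ = 3.650° = 0.06370452 rad
x = r_b·(cos φ + φ·sin φ) = 78.085164·(0.99797155 + 0.06370452·0.06366144) = 78.243448
y = r_b·(sin φ − φ·cos φ) = 78.085164·(0.06366144 − 0.06370452·0.99797155) = 0.006726

x=78.243448 y=0.006726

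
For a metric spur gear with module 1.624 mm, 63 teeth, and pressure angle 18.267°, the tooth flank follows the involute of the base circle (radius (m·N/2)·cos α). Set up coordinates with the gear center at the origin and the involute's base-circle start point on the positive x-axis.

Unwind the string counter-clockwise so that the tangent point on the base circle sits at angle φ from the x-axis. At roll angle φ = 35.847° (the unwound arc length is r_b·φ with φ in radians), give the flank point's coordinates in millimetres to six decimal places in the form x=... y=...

x=57.175277 y=3.812531

pitch radius r_p = m·N/2 = 1.624·63/2 = 51.156000
base radius r_b = r_p·cos α = 51.156000·cos 18.267° = 48.578053
roll angle φ = 35.847° = 0.62564818 rad
x = r_b·(cos φ + φ·sin φ) = 48.578053·(0.81058370 + 0.62564818·0.58562280) = 57.175277
y = r_b·(sin φ − φ·cos φ) = 48.578053·(0.58562280 − 0.62564818·0.81058370) = 3.812531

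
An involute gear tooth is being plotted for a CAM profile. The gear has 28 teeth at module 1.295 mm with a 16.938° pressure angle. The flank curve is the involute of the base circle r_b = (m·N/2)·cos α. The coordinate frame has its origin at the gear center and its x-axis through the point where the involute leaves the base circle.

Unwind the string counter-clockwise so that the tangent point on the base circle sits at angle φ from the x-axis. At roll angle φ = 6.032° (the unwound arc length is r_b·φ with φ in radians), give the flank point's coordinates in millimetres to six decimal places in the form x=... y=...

pitch radius r_p = m·N/2 = 1.295·28/2 = 18.130000
base radius r_b = r_p·cos α = 18.130000·cos 16.938° = 17.343531
roll angle φ = 6.032° = 0.10527826 rad
x = r_b·(cos φ + φ·sin φ) = 17.343531·(0.99446336 + 0.10527826·0.10508389) = 17.439378
y = r_b·(sin φ − φ·cos φ) = 17.343531·(0.10508389 − 0.10527826·0.99446336) = 0.006738

x=17.439378 y=0.006738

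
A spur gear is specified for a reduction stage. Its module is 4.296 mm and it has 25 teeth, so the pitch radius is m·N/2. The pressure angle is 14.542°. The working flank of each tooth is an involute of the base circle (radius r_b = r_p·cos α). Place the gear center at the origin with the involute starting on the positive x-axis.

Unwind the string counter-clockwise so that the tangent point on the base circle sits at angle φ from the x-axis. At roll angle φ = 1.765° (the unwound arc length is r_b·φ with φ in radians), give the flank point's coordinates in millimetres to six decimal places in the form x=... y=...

x=52.004316 y=0.000506

pitch radius r_p = m·N/2 = 4.296·25/2 = 53.700000
base radius r_b = r_p·cos α = 53.700000·cos 14.542° = 51.979658
roll angle φ = 1.765° = 0.03080506 rad
x = r_b·(cos φ + φ·sin φ) = 51.979658·(0.99952556 + 0.03080506·0.03080019) = 52.004316
y = r_b·(sin φ − φ·cos φ) = 51.979658·(0.03080019 − 0.03080506·0.99952556) = 0.000506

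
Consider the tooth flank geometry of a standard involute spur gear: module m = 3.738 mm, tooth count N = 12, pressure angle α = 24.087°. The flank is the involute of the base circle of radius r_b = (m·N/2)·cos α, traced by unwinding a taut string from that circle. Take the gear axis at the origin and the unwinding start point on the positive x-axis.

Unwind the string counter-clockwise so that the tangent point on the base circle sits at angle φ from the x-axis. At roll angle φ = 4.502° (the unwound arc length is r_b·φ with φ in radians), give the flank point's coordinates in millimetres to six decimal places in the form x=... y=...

x=20.538231 y=0.003309

pitch radius r_p = m·N/2 = 3.738·12/2 = 22.428000
base radius r_b = r_p·cos α = 22.428000·cos 24.087° = 20.475122
roll angle φ = 4.502° = 0.07857472 rad
x = r_b·(cos φ + φ·sin φ) = 20.475122·(0.99691459 + 0.07857472·0.07849389) = 20.538231
y = r_b·(sin φ − φ·cos φ) = 20.475122·(0.07849389 − 0.07857472·0.99691459) = 0.003309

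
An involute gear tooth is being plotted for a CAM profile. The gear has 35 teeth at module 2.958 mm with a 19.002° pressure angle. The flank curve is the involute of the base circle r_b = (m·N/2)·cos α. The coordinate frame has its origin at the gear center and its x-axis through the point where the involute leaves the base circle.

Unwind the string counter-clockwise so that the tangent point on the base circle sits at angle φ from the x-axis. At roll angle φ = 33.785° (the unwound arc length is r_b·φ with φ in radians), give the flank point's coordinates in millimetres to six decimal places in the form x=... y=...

pitch radius r_p = m·N/2 = 2.958·35/2 = 51.765000
base radius r_b = r_p·cos α = 51.765000·cos 19.002° = 48.944181
roll angle φ = 33.785° = 0.58965949 rad
x = r_b·(cos φ + φ·sin φ) = 48.944181·(0.83113008 + 0.58965949·0.55607805) = 56.727616
y = r_b·(sin φ − φ·cos φ) = 48.944181·(0.55607805 − 0.58965949·0.83113008) = 3.230037

x=56.727616 y=3.230037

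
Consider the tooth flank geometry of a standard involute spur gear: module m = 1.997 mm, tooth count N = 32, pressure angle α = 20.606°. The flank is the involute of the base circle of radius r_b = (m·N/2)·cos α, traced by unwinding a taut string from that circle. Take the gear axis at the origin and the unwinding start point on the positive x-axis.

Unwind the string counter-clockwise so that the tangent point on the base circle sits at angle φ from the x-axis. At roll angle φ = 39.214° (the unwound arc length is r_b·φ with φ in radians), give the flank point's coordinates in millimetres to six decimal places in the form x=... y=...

pitch radius r_p = m·N/2 = 1.997·32/2 = 31.952000
base radius r_b = r_p·cos α = 31.952000·cos 20.606° = 29.907797
roll angle φ = 39.214° = 0.68441341 rad
x = r_b·(cos φ + φ·sin φ) = 29.907797·(0.77479003 + 0.68441341·0.63221864) = 36.113334
y = r_b·(sin φ − φ·cos φ) = 29.907797·(0.63221864 − 0.68441341·0.77479003) = 3.048859

x=36.113334 y=3.048859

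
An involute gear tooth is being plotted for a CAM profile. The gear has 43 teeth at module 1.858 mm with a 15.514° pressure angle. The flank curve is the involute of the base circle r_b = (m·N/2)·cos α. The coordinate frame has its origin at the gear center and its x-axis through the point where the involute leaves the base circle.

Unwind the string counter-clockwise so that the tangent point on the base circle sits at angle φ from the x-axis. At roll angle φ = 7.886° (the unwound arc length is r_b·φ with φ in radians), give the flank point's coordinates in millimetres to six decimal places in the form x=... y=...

pitch radius r_p = m·N/2 = 1.858·43/2 = 39.947000
base radius r_b = r_p·cos α = 39.947000·cos 15.514° = 38.491536
roll angle φ = 7.886° = 0.13763666 rad
x = r_b·(cos φ + φ·sin φ) = 38.491536·(0.99054302 + 0.13763666·0.13720251) = 38.854400
y = r_b·(sin φ − φ·cos φ) = 38.491536·(0.13720251 − 0.13763666·0.99054302) = 0.033391

x=38.854400 y=0.033391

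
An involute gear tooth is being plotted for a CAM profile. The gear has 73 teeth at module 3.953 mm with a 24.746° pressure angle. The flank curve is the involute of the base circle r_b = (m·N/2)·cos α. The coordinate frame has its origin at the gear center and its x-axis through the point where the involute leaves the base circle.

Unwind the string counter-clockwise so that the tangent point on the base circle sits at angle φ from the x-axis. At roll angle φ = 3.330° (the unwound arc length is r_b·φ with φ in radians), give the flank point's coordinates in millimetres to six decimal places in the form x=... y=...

x=131.256324 y=0.008572

pitch radius r_p = m·N/2 = 3.953·73/2 = 144.284500
base radius r_b = r_p·cos α = 144.284500·cos 24.746° = 131.035201
roll angle φ = 3.330° = 0.05811946 rad
x = r_b·(cos φ + φ·sin φ) = 131.035201·(0.99831154 + 0.05811946·0.05808675) = 131.256324
y = r_b·(sin φ − φ·cos φ) = 131.035201·(0.05808675 − 0.05811946·0.99831154) = 0.008572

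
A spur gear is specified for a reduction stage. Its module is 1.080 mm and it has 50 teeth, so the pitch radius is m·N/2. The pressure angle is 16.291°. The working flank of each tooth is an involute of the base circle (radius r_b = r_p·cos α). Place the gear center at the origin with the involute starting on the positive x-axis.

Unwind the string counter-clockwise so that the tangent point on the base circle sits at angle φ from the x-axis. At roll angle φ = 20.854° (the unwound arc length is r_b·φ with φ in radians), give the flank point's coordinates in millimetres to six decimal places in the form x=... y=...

x=27.576103 y=0.411038

pitch radius r_p = m·N/2 = 1.080·50/2 = 27.000000
base radius r_b = r_p·cos α = 27.000000·cos 16.291° = 25.915933
roll angle φ = 20.854° = 0.36397096 rad
x = r_b·(cos φ + φ·sin φ) = 25.915933·(0.93449058 + 0.36397096·0.35598786) = 27.576103
y = r_b·(sin φ − φ·cos φ) = 25.915933·(0.35598786 − 0.36397096·0.93449058) = 0.411038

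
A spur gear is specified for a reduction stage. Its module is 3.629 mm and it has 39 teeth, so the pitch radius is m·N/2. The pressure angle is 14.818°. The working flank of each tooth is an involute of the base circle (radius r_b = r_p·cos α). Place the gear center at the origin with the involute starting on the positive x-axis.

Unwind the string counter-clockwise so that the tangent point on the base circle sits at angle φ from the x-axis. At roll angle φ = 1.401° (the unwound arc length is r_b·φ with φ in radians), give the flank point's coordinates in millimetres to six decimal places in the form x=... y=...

pitch radius r_p = m·N/2 = 3.629·39/2 = 70.765500
base radius r_b = r_p·cos α = 70.765500·cos 14.818° = 68.412058
roll angle φ = 1.401° = 0.02445206 rad
x = r_b·(cos φ + φ·sin φ) = 68.412058·(0.99970106 + 0.02445206·0.02444963) = 68.432507
y = r_b·(sin φ − φ·cos φ) = 68.412058·(0.02444963 − 0.02445206·0.99970106) = 0.000333

x=68.432507 y=0.000333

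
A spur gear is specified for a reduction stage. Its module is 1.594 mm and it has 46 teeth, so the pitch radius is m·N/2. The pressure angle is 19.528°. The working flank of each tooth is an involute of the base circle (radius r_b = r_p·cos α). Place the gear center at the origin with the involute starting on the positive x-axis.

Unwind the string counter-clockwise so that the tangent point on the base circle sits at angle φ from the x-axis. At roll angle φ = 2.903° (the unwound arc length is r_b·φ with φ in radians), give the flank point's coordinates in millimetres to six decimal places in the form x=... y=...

x=34.597460 y=0.001498

pitch radius r_p = m·N/2 = 1.594·46/2 = 36.662000
base radius r_b = r_p·cos α = 36.662000·cos 19.528° = 34.553138
roll angle φ = 2.903° = 0.05066691 rad
x = r_b·(cos φ + φ·sin φ) = 34.553138·(0.99871671 + 0.05066691·0.05064523) = 34.597460
y = r_b·(sin φ − φ·cos φ) = 34.553138·(0.05064523 − 0.05066691·0.99871671) = 0.001498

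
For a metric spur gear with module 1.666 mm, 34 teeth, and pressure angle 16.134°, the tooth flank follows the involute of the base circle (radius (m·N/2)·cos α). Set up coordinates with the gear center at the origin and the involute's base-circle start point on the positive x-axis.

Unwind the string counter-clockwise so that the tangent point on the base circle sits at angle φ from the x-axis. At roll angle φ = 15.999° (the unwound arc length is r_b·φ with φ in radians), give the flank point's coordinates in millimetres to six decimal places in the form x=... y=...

x=28.246613 y=0.195917

pitch radius r_p = m·N/2 = 1.666·34/2 = 28.322000
base radius r_b = r_p·cos α = 28.322000·cos 16.134° = 27.206522
roll angle φ = 15.999° = 0.27923523 rad
x = r_b·(cos φ + φ·sin φ) = 27.206522·(0.96126651 + 0.27923523·0.27562058) = 28.246613
y = r_b·(sin φ − φ·cos φ) = 27.206522·(0.27562058 − 0.27923523·0.96126651) = 0.195917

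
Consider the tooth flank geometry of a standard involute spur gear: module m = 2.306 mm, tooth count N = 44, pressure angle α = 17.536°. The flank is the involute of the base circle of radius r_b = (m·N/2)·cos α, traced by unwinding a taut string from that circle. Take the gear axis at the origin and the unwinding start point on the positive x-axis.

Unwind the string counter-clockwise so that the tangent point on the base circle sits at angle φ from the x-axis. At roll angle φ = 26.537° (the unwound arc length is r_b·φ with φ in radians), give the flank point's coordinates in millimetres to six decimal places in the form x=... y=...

pitch radius r_p = m·N/2 = 2.306·44/2 = 50.732000
base radius r_b = r_p·cos α = 50.732000·cos 17.536° = 48.374374
roll angle φ = 26.537° = 0.46315802 rad
x = r_b·(cos φ + φ·sin φ) = 48.374374·(0.89464603 + 0.46315802·0.44677564) = 53.287940
y = r_b·(sin φ − φ·cos φ) = 48.374374·(0.44677564 − 0.46315802·0.89464603) = 1.567966

x=53.287940 y=1.567966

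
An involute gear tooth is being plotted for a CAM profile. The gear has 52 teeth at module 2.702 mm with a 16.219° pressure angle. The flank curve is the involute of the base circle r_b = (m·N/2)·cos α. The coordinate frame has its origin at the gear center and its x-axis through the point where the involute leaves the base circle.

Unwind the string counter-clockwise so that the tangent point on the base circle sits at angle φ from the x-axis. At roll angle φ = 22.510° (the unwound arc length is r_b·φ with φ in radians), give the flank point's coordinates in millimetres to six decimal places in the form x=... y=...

pitch radius r_p = m·N/2 = 2.702·52/2 = 70.252000
base radius r_b = r_p·cos α = 70.252000·cos 16.219° = 67.456049
roll angle φ = 22.510° = 0.39287361 rad
x = r_b·(cos φ + φ·sin φ) = 67.456049·(0.92381273 + 0.39287361·0.38284467) = 72.462792
y = r_b·(sin φ − φ·cos φ) = 67.456049·(0.38284467 − 0.39287361·0.92381273) = 1.342580

x=72.462792 y=1.342580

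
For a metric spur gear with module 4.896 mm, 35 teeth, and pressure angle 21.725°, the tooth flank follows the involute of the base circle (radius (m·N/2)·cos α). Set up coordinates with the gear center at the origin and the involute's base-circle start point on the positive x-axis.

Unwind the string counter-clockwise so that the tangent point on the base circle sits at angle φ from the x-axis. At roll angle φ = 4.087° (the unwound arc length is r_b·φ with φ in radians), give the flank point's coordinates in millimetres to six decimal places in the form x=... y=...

x=79.796486 y=0.009625

pitch radius r_p = m·N/2 = 4.896·35/2 = 85.680000
base radius r_b = r_p·cos α = 85.680000·cos 21.725° = 79.594248
roll angle φ = 4.087° = 0.07133161 rad
x = r_b·(cos φ + φ·sin φ) = 79.594248·(0.99745698 + 0.07133161·0.07127113) = 79.796486
y = r_b·(sin φ − φ·cos φ) = 79.594248·(0.07127113 − 0.07133161·0.99745698) = 0.009625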